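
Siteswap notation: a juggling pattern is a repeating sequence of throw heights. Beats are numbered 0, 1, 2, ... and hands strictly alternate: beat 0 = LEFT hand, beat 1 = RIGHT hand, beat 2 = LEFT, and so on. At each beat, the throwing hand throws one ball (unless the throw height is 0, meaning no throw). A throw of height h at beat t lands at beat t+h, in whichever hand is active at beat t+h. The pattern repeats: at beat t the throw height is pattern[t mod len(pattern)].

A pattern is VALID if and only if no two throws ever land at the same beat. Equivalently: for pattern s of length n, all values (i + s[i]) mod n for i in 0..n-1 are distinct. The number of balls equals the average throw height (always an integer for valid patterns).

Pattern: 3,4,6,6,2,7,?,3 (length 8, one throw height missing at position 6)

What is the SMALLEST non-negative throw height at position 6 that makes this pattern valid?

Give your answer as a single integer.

i=0: (0 + 3) mod 8 = 3
i=1: (1 + 4) mod 8 = 5
i=2: (2 + 6) mod 8 = 0
i=3: (3 + 6) mod 8 = 1
i=4: (4 + 2) mod 8 = 6
i=5: (5 + 7) mod 8 = 4
i=6: s[i]=? (unknown)
i=7: (7 + 3) mod 8 = 2
Known residues: [0, 1, 2, 3, 4, 5, 6]; need a permutation of 0..7, so missing residue r = 7
Need (6 + s) mod 8 = 7; smallest s = (7 - 6) mod 8 = 1

Answer: 1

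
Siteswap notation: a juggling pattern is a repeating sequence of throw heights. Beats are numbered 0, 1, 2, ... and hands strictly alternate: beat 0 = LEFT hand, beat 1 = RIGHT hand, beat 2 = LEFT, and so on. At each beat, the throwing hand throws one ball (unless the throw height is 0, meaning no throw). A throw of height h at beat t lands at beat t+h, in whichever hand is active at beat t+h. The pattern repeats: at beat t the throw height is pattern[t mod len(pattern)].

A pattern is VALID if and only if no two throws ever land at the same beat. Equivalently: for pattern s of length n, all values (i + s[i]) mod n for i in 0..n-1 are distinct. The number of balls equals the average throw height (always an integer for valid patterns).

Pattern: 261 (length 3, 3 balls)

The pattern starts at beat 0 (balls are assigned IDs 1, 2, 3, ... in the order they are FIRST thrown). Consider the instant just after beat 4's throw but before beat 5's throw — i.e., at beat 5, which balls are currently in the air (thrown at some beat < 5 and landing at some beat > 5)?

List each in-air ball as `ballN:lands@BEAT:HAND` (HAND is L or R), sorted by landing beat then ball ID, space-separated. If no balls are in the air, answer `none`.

Answer: ball2:lands@7:R ball3:lands@10:L

Derivation:
Beat 0 (L): throw ball1 h=2 -> lands@2:L; in-air after throw: [b1@2:L]
Beat 1 (R): throw ball2 h=6 -> lands@7:R; in-air after throw: [b1@2:L b2@7:R]
Beat 2 (L): throw ball1 h=1 -> lands@3:R; in-air after throw: [b1@3:R b2@7:R]
Beat 3 (R): throw ball1 h=2 -> lands@5:R; in-air after throw: [b1@5:R b2@7:R]
Beat 4 (L): throw ball3 h=6 -> lands@10:L; in-air after throw: [b1@5:R b2@7:R b3@10:L]
Beat 5 (R): throw ball1 h=1 -> lands@6:L; in-air after throw: [b1@6:L b2@7:R b3@10:L]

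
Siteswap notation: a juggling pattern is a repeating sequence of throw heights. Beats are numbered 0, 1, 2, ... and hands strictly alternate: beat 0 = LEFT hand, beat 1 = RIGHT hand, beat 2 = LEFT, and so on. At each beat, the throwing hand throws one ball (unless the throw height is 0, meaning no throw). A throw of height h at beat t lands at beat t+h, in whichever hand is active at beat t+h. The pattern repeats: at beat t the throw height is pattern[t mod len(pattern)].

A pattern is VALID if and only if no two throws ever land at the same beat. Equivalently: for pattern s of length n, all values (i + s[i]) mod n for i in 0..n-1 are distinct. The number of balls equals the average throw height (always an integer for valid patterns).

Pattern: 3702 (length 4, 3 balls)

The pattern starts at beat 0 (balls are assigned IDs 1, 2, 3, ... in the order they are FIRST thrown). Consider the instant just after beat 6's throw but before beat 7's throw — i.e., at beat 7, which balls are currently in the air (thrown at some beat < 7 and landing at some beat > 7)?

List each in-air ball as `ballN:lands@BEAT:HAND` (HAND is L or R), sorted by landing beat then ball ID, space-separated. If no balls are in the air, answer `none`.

Beat 0 (L): throw ball1 h=3 -> lands@3:R; in-air after throw: [b1@3:R]
Beat 1 (R): throw ball2 h=7 -> lands@8:L; in-air after throw: [b1@3:R b2@8:L]
Beat 3 (R): throw ball1 h=2 -> lands@5:R; in-air after throw: [b1@5:R b2@8:L]
Beat 4 (L): throw ball3 h=3 -> lands@7:R; in-air after throw: [b1@5:R b3@7:R b2@8:L]
Beat 5 (R): throw ball1 h=7 -> lands@12:L; in-air after throw: [b3@7:R b2@8:L b1@12:L]
Beat 7 (R): throw ball3 h=2 -> lands@9:R; in-air after throw: [b2@8:L b3@9:R b1@12:L]

Answer: ball2:lands@8:L ball1:lands@12:L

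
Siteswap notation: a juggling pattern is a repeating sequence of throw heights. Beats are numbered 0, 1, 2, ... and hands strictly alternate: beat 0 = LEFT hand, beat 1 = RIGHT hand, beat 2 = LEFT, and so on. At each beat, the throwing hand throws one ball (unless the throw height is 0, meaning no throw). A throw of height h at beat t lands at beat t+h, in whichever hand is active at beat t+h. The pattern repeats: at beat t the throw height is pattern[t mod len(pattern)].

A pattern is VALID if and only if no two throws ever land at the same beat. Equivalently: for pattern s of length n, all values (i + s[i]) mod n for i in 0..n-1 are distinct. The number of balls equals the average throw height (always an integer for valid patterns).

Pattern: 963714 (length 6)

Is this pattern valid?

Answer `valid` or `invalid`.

Answer: invalid

Derivation:
i=0: (i + s[i]) mod n = (0 + 9) mod 6 = 3
i=1: (i + s[i]) mod n = (1 + 6) mod 6 = 1
i=2: (i + s[i]) mod n = (2 + 3) mod 6 = 5
i=3: (i + s[i]) mod n = (3 + 7) mod 6 = 4
i=4: (i + s[i]) mod n = (4 + 1) mod 6 = 5
i=5: (i + s[i]) mod n = (5 + 4) mod 6 = 3
Residues: [3, 1, 5, 4, 5, 3], distinct: False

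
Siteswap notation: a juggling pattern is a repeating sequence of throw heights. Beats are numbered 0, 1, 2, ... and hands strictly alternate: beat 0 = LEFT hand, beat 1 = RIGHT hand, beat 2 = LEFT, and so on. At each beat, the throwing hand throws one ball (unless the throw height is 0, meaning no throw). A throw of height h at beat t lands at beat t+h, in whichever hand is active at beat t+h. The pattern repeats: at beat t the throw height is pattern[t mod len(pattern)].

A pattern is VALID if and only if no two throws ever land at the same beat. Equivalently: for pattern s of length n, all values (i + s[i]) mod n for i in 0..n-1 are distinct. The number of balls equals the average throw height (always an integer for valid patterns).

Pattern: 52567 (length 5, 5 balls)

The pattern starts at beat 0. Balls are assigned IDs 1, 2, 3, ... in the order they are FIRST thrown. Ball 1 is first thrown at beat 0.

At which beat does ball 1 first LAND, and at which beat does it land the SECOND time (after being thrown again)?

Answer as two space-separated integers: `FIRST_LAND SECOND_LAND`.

Answer: 5 10

Derivation:
Beat 0 (L): throw ball1 h=5 -> lands@5:R; in-air after throw: [b1@5:R]
Beat 1 (R): throw ball2 h=2 -> lands@3:R; in-air after throw: [b2@3:R b1@5:R]
Beat 2 (L): throw ball3 h=5 -> lands@7:R; in-air after throw: [b2@3:R b1@5:R b3@7:R]
Beat 3 (R): throw ball2 h=6 -> lands@9:R; in-air after throw: [b1@5:R b3@7:R b2@9:R]
Beat 4 (L): throw ball4 h=7 -> lands@11:R; in-air after throw: [b1@5:R b3@7:R b2@9:R b4@11:R]
Beat 5 (R): throw ball1 h=5 -> lands@10:L; in-air after throw: [b3@7:R b2@9:R b1@10:L b4@11:R]
Beat 6 (L): throw ball5 h=2 -> lands@8:L; in-air after throw: [b3@7:R b5@8:L b2@9:R b1@10:L b4@11:R]
Beat 7 (R): throw ball3 h=5 -> lands@12:L; in-air after throw: [b5@8:L b2@9:R b1@10:L b4@11:R b3@12:L]
Beat 8 (L): throw ball5 h=6 -> lands@14:L; in-air after throw: [b2@9:R b1@10:L b4@11:R b3@12:L b5@14:L]
Beat 9 (R): throw ball2 h=7 -> lands@16:L; in-air after throw: [b1@10:L b4@11:R b3@12:L b5@14:L b2@16:L]
Beat 10 (L): throw ball1 h=5 -> lands@15:R; in-air after throw: [b4@11:R b3@12:L b5@14:L b1@15:R b2@16:L]
Ball 1: thrown@0 h=5 -> first land @5; rethrown@5 h=5 -> second land @10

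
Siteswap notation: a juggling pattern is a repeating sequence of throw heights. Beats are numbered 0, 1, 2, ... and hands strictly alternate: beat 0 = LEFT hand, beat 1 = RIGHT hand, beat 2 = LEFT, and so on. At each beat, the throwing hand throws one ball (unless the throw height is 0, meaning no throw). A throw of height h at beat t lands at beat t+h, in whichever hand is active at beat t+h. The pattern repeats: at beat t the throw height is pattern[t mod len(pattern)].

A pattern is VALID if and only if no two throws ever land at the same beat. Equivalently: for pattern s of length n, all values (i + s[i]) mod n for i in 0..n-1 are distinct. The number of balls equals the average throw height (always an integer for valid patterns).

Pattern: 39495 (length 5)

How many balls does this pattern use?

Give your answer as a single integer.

Pattern = [3, 9, 4, 9, 5], length n = 5
  position 0: throw height = 3, running sum = 3
  position 1: throw height = 9, running sum = 12
  position 2: throw height = 4, running sum = 16
  position 3: throw height = 9, running sum = 25
  position 4: throw height = 5, running sum = 30
Total sum = 30; balls = sum / n = 30 / 5 = 6

Answer: 6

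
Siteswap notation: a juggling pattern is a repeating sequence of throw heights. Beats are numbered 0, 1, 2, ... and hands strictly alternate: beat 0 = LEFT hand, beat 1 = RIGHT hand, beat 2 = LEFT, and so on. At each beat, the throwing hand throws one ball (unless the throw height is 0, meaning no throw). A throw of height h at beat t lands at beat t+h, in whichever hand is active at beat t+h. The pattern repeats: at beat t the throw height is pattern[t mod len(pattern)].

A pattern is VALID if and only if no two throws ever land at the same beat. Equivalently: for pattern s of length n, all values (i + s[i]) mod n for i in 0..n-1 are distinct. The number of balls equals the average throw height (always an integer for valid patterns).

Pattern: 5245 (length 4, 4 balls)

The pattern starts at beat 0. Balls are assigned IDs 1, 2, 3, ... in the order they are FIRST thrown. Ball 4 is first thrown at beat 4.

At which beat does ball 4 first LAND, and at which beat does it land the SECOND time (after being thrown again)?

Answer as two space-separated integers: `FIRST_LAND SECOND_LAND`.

Beat 0 (L): throw ball1 h=5 -> lands@5:R; in-air after throw: [b1@5:R]
Beat 1 (R): throw ball2 h=2 -> lands@3:R; in-air after throw: [b2@3:R b1@5:R]
Beat 2 (L): throw ball3 h=4 -> lands@6:L; in-air after throw: [b2@3:R b1@5:R b3@6:L]
Beat 3 (R): throw ball2 h=5 -> lands@8:L; in-air after throw: [b1@5:R b3@6:L b2@8:L]
Beat 4 (L): throw ball4 h=5 -> lands@9:R; in-air after throw: [b1@5:R b3@6:L b2@8:L b4@9:R]
Beat 5 (R): throw ball1 h=2 -> lands@7:R; in-air after throw: [b3@6:L b1@7:R b2@8:L b4@9:R]
Beat 6 (L): throw ball3 h=4 -> lands@10:L; in-air after throw: [b1@7:R b2@8:L b4@9:R b3@10:L]
Beat 7 (R): throw ball1 h=5 -> lands@12:L; in-air after throw: [b2@8:L b4@9:R b3@10:L b1@12:L]
Beat 8 (L): throw ball2 h=5 -> lands@13:R; in-air after throw: [b4@9:R b3@10:L b1@12:L b2@13:R]
Beat 9 (R): throw ball4 h=2 -> lands@11:R; in-air after throw: [b3@10:L b4@11:R b1@12:L b2@13:R]
Beat 10 (L): throw ball3 h=4 -> lands@14:L; in-air after throw: [b4@11:R b1@12:L b2@13:R b3@14:L]
Beat 11 (R): throw ball4 h=5 -> lands@16:L; in-air after throw: [b1@12:L b2@13:R b3@14:L b4@16:L]
Ball 4: thrown@4 h=5 -> first land @9; rethrown@9 h=2 -> second land @11

Answer: 9 11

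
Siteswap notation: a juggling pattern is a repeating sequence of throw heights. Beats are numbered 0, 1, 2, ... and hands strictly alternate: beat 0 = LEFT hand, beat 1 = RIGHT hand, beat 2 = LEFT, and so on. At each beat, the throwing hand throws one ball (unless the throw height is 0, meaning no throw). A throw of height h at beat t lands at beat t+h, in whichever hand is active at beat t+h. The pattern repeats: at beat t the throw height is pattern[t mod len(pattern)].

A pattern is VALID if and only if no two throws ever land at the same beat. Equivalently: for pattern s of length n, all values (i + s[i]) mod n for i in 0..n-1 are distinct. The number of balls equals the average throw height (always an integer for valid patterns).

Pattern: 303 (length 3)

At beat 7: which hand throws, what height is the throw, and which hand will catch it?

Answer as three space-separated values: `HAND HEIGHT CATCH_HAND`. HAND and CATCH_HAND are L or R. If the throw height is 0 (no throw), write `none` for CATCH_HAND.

Beat 7: 7 mod 2 = 1, so hand = R
Throw height = pattern[7 mod 3] = pattern[1] = 0

Answer: R 0 none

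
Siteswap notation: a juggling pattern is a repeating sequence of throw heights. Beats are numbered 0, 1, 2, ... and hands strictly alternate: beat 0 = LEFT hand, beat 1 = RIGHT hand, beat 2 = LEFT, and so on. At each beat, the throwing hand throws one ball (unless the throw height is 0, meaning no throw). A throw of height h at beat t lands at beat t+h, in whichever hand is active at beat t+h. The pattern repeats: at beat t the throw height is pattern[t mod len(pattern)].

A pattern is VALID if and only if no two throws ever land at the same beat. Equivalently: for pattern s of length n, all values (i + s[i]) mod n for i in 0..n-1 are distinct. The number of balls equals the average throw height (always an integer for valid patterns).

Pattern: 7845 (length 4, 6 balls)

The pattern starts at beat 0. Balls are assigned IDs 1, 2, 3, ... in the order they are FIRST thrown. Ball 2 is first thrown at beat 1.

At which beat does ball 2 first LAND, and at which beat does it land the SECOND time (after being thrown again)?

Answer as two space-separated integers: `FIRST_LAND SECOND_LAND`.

Beat 0 (L): throw ball1 h=7 -> lands@7:R; in-air after throw: [b1@7:R]
Beat 1 (R): throw ball2 h=8 -> lands@9:R; in-air after throw: [b1@7:R b2@9:R]
Beat 2 (L): throw ball3 h=4 -> lands@6:L; in-air after throw: [b3@6:L b1@7:R b2@9:R]
Beat 3 (R): throw ball4 h=5 -> lands@8:L; in-air after throw: [b3@6:L b1@7:R b4@8:L b2@9:R]
Beat 4 (L): throw ball5 h=7 -> lands@11:R; in-air after throw: [b3@6:L b1@7:R b4@8:L b2@9:R b5@11:R]
Beat 5 (R): throw ball6 h=8 -> lands@13:R; in-air after throw: [b3@6:L b1@7:R b4@8:L b2@9:R b5@11:R b6@13:R]
Beat 6 (L): throw ball3 h=4 -> lands@10:L; in-air after throw: [b1@7:R b4@8:L b2@9:R b3@10:L b5@11:R b6@13:R]
Beat 7 (R): throw ball1 h=5 -> lands@12:L; in-air after throw: [b4@8:L b2@9:R b3@10:L b5@11:R b1@12:L b6@13:R]
Beat 8 (L): throw ball4 h=7 -> lands@15:R; in-air after throw: [b2@9:R b3@10:L b5@11:R b1@12:L b6@13:R b4@15:R]
Beat 9 (R): throw ball2 h=8 -> lands@17:R; in-air after throw: [b3@10:L b5@11:R b1@12:L b6@13:R b4@15:R b2@17:R]
Beat 10 (L): throw ball3 h=4 -> lands@14:L; in-air after throw: [b5@11:R b1@12:L b6@13:R b3@14:L b4@15:R b2@17:R]
Beat 11 (R): throw ball5 h=5 -> lands@16:L; in-air after throw: [b1@12:L b6@13:R b3@14:L b4@15:R b5@16:L b2@17:R]
Beat 12 (L): throw ball1 h=7 -> lands@19:R; in-air after throw: [b6@13:R b3@14:L b4@15:R b5@16:L b2@17:R b1@19:R]
Beat 13 (R): throw ball6 h=8 -> lands@21:R; in-air after throw: [b3@14:L b4@15:R b5@16:L b2@17:R b1@19:R b6@21:R]
Beat 14 (L): throw ball3 h=4 -> lands@18:L; in-air after throw: [b4@15:R b5@16:L b2@17:R b3@18:L b1@19:R b6@21:R]
Beat 15 (R): throw ball4 h=5 -> lands@20:L; in-air after throw: [b5@16:L b2@17:R b3@18:L b1@19:R b4@20:L b6@21:R]
Beat 16 (L): throw ball5 h=7 -> lands@23:R; in-air after throw: [b2@17:R b3@18:L b1@19:R b4@20:L b6@21:R b5@23:R]
Beat 17 (R): throw ball2 h=8 -> lands@25:R; in-air after throw: [b3@18:L b1@19:R b4@20:L b6@21:R b5@23:R b2@25:R]
Ball 2: thrown@1 h=8 -> first land @9; rethrown@9 h=8 -> second land @17

Answer: 9 17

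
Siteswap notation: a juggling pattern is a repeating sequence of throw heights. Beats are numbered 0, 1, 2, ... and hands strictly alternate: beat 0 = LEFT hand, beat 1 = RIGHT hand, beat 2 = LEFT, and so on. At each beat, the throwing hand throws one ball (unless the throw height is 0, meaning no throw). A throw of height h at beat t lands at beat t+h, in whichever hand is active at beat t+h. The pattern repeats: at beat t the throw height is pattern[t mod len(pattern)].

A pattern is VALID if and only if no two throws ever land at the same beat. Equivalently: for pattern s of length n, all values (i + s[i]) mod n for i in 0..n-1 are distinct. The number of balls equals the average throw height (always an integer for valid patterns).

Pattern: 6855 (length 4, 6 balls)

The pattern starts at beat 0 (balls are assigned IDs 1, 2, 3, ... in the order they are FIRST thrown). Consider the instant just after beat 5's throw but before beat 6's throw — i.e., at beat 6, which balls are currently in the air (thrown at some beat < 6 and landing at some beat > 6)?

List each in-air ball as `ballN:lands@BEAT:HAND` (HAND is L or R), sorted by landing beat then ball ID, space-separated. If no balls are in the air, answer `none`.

Answer: ball3:lands@7:R ball4:lands@8:L ball2:lands@9:R ball5:lands@10:L ball6:lands@13:R

Derivation:
Beat 0 (L): throw ball1 h=6 -> lands@6:L; in-air after throw: [b1@6:L]
Beat 1 (R): throw ball2 h=8 -> lands@9:R; in-air after throw: [b1@6:L b2@9:R]
Beat 2 (L): throw ball3 h=5 -> lands@7:R; in-air after throw: [b1@6:L b3@7:R b2@9:R]
Beat 3 (R): throw ball4 h=5 -> lands@8:L; in-air after throw: [b1@6:L b3@7:R b4@8:L b2@9:R]
Beat 4 (L): throw ball5 h=6 -> lands@10:L; in-air after throw: [b1@6:L b3@7:R b4@8:L b2@9:R b5@10:L]
Beat 5 (R): throw ball6 h=8 -> lands@13:R; in-air after throw: [b1@6:L b3@7:R b4@8:L b2@9:R b5@10:L b6@13:R]
Beat 6 (L): throw ball1 h=5 -> lands@11:R; in-air after throw: [b3@7:R b4@8:L b2@9:R b5@10:L b1@11:R b6@13:R]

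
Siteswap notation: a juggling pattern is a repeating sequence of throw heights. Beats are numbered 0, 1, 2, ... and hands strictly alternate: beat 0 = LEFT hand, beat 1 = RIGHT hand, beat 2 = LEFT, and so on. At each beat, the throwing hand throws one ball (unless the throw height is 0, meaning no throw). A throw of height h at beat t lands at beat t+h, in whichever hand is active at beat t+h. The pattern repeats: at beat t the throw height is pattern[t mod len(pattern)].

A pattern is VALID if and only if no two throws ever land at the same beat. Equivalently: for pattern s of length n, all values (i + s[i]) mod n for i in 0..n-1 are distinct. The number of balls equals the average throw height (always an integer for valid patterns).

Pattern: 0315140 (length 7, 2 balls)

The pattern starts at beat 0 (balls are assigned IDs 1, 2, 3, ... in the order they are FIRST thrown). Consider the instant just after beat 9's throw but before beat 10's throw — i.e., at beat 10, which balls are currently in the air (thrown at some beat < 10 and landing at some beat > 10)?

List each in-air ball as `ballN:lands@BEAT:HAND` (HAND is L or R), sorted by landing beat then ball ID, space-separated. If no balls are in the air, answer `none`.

Answer: ball2:lands@11:R

Derivation:
Beat 1 (R): throw ball1 h=3 -> lands@4:L; in-air after throw: [b1@4:L]
Beat 2 (L): throw ball2 h=1 -> lands@3:R; in-air after throw: [b2@3:R b1@4:L]
Beat 3 (R): throw ball2 h=5 -> lands@8:L; in-air after throw: [b1@4:L b2@8:L]
Beat 4 (L): throw ball1 h=1 -> lands@5:R; in-air after throw: [b1@5:R b2@8:L]
Beat 5 (R): throw ball1 h=4 -> lands@9:R; in-air after throw: [b2@8:L b1@9:R]
Beat 8 (L): throw ball2 h=3 -> lands@11:R; in-air after throw: [b1@9:R b2@11:R]
Beat 9 (R): throw ball1 h=1 -> lands@10:L; in-air after throw: [b1@10:L b2@11:R]
Beat 10 (L): throw ball1 h=5 -> lands@15:R; in-air after throw: [b2@11:R b1@15:R]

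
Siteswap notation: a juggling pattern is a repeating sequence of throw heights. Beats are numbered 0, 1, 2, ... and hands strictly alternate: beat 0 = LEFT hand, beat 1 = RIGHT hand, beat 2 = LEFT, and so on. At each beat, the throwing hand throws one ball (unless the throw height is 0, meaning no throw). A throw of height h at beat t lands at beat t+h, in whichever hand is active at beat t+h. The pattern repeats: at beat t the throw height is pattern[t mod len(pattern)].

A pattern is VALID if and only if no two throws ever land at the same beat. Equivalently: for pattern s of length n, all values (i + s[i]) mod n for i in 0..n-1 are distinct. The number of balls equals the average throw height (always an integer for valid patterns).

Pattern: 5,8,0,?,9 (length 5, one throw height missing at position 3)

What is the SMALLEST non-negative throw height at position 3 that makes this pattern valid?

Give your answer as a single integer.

i=0: (0 + 5) mod 5 = 0
i=1: (1 + 8) mod 5 = 4
i=2: (2 + 0) mod 5 = 2
i=3: s[i]=? (unknown)
i=4: (4 + 9) mod 5 = 3
Known residues: [0, 2, 3, 4]; need a permutation of 0..4, so missing residue r = 1
Need (3 + s) mod 5 = 1; smallest s = (1 - 3) mod 5 = 3

Answer: 3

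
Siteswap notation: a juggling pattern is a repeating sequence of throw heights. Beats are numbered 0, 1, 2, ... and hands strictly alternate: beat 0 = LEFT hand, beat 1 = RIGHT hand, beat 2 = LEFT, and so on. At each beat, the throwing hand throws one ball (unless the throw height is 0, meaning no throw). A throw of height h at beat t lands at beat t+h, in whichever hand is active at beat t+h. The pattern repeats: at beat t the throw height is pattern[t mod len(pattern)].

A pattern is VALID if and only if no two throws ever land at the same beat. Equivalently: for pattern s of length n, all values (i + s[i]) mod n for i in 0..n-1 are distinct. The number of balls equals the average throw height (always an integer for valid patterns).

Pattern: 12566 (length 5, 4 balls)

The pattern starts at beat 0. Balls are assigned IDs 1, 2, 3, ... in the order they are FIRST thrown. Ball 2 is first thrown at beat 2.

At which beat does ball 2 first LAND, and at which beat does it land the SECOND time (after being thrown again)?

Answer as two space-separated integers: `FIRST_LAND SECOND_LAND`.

Answer: 7 12

Derivation:
Beat 0 (L): throw ball1 h=1 -> lands@1:R; in-air after throw: [b1@1:R]
Beat 1 (R): throw ball1 h=2 -> lands@3:R; in-air after throw: [b1@3:R]
Beat 2 (L): throw ball2 h=5 -> lands@7:R; in-air after throw: [b1@3:R b2@7:R]
Beat 3 (R): throw ball1 h=6 -> lands@9:R; in-air after throw: [b2@7:R b1@9:R]
Beat 4 (L): throw ball3 h=6 -> lands@10:L; in-air after throw: [b2@7:R b1@9:R b3@10:L]
Beat 5 (R): throw ball4 h=1 -> lands@6:L; in-air after throw: [b4@6:L b2@7:R b1@9:R b3@10:L]
Beat 6 (L): throw ball4 h=2 -> lands@8:L; in-air after throw: [b2@7:R b4@8:L b1@9:R b3@10:L]
Beat 7 (R): throw ball2 h=5 -> lands@12:L; in-air after throw: [b4@8:L b1@9:R b3@10:L b2@12:L]
Beat 8 (L): throw ball4 h=6 -> lands@14:L; in-air after throw: [b1@9:R b3@10:L b2@12:L b4@14:L]
Beat 9 (R): throw ball1 h=6 -> lands@15:R; in-air after throw: [b3@10:L b2@12:L b4@14:L b1@15:R]
Beat 10 (L): throw ball3 h=1 -> lands@11:R; in-air after throw: [b3@11:R b2@12:L b4@14:L b1@15:R]
Beat 11 (R): throw ball3 h=2 -> lands@13:R; in-air after throw: [b2@12:L b3@13:R b4@14:L b1@15:R]
Beat 12 (L): throw ball2 h=5 -> lands@17:R; in-air after throw: [b3@13:R b4@14:L b1@15:R b2@17:R]
Ball 2: thrown@2 h=5 -> first land @7; rethrown@7 h=5 -> second land @12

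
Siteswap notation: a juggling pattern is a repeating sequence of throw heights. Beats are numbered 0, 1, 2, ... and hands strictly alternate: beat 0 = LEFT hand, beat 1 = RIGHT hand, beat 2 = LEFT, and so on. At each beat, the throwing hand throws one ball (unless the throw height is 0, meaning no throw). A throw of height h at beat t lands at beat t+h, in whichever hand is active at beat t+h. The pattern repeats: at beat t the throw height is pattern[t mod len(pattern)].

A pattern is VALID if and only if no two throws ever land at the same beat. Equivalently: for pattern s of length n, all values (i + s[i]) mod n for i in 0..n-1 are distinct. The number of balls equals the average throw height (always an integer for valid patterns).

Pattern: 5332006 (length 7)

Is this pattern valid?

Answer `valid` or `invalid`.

i=0: (i + s[i]) mod n = (0 + 5) mod 7 = 5
i=1: (i + s[i]) mod n = (1 + 3) mod 7 = 4
i=2: (i + s[i]) mod n = (2 + 3) mod 7 = 5
i=3: (i + s[i]) mod n = (3 + 2) mod 7 = 5
i=4: (i + s[i]) mod n = (4 + 0) mod 7 = 4
i=5: (i + s[i]) mod n = (5 + 0) mod 7 = 5
i=6: (i + s[i]) mod n = (6 + 6) mod 7 = 5
Residues: [5, 4, 5, 5, 4, 5, 5], distinct: False

Answer: invalid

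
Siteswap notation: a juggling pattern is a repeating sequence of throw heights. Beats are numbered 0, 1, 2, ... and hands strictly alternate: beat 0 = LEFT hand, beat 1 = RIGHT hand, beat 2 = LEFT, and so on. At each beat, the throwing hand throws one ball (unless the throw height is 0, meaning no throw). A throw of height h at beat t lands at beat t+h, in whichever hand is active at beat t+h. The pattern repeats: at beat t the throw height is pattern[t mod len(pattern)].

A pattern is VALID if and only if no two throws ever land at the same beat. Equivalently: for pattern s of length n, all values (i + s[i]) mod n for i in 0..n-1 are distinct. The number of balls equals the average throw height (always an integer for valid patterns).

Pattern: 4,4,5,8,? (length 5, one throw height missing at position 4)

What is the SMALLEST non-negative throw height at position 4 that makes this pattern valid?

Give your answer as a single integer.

Answer: 4

Derivation:
i=0: (0 + 4) mod 5 = 4
i=1: (1 + 4) mod 5 = 0
i=2: (2 + 5) mod 5 = 2
i=3: (3 + 8) mod 5 = 1
i=4: s[i]=? (unknown)
Known residues: [0, 1, 2, 4]; need a permutation of 0..4, so missing residue r = 3
Need (4 + s) mod 5 = 3; smallest s = (3 - 4) mod 5 = 4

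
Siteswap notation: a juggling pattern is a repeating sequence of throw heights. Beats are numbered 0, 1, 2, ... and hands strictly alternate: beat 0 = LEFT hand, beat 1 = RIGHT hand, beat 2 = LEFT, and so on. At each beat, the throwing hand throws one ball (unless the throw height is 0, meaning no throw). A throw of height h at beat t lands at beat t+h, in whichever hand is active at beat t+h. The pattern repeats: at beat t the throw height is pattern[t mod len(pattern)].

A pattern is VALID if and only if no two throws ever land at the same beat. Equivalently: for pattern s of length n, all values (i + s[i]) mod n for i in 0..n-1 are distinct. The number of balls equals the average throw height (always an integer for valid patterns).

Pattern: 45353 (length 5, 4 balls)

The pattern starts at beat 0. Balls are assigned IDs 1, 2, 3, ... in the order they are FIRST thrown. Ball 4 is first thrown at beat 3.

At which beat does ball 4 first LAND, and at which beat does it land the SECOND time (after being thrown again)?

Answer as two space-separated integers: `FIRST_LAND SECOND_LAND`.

Answer: 8 13

Derivation:
Beat 0 (L): throw ball1 h=4 -> lands@4:L; in-air after throw: [b1@4:L]
Beat 1 (R): throw ball2 h=5 -> lands@6:L; in-air after throw: [b1@4:L b2@6:L]
Beat 2 (L): throw ball3 h=3 -> lands@5:R; in-air after throw: [b1@4:L b3@5:R b2@6:L]
Beat 3 (R): throw ball4 h=5 -> lands@8:L; in-air after throw: [b1@4:L b3@5:R b2@6:L b4@8:L]
Beat 4 (L): throw ball1 h=3 -> lands@7:R; in-air after throw: [b3@5:R b2@6:L b1@7:R b4@8:L]
Beat 5 (R): throw ball3 h=4 -> lands@9:R; in-air after throw: [b2@6:L b1@7:R b4@8:L b3@9:R]
Beat 6 (L): throw ball2 h=5 -> lands@11:R; in-air after throw: [b1@7:R b4@8:L b3@9:R b2@11:R]
Beat 7 (R): throw ball1 h=3 -> lands@10:L; in-air after throw: [b4@8:L b3@9:R b1@10:L b2@11:R]
Beat 8 (L): throw ball4 h=5 -> lands@13:R; in-air after throw: [b3@9:R b1@10:L b2@11:R b4@13:R]
Beat 9 (R): throw ball3 h=3 -> lands@12:L; in-air after throw: [b1@10:L b2@11:R b3@12:L b4@13:R]
Beat 10 (L): throw ball1 h=4 -> lands@14:L; in-air after throw: [b2@11:R b3@12:L b4@13:R b1@14:L]
Beat 11 (R): throw ball2 h=5 -> lands@16:L; in-air after throw: [b3@12:L b4@13:R b1@14:L b2@16:L]
Beat 12 (L): throw ball3 h=3 -> lands@15:R; in-air after throw: [b4@13:R b1@14:L b3@15:R b2@16:L]
Beat 13 (R): throw ball4 h=5 -> lands@18:L; in-air after throw: [b1@14:L b3@15:R b2@16:L b4@18:L]
Ball 4: thrown@3 h=5 -> first land @8; rethrown@8 h=5 -> second land @13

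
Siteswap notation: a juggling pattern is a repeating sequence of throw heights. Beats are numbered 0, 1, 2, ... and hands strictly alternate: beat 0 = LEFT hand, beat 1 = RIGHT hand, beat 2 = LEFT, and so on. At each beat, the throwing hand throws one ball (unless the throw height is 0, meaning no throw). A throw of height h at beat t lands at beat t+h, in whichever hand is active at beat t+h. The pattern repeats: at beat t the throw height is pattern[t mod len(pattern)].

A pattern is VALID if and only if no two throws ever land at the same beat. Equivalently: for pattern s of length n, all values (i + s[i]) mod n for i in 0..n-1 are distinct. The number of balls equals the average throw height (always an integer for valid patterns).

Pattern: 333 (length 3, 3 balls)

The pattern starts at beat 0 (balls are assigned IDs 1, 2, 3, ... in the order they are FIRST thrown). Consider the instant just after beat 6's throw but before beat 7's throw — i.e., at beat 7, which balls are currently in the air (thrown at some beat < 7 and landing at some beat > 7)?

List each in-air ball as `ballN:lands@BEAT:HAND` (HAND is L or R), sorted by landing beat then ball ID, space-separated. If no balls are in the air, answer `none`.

Beat 0 (L): throw ball1 h=3 -> lands@3:R; in-air after throw: [b1@3:R]
Beat 1 (R): throw ball2 h=3 -> lands@4:L; in-air after throw: [b1@3:R b2@4:L]
Beat 2 (L): throw ball3 h=3 -> lands@5:R; in-air after throw: [b1@3:R b2@4:L b3@5:R]
Beat 3 (R): throw ball1 h=3 -> lands@6:L; in-air after throw: [b2@4:L b3@5:R b1@6:L]
Beat 4 (L): throw ball2 h=3 -> lands@7:R; in-air after throw: [b3@5:R b1@6:L b2@7:R]
Beat 5 (R): throw ball3 h=3 -> lands@8:L; in-air after throw: [b1@6:L b2@7:R b3@8:L]
Beat 6 (L): throw ball1 h=3 -> lands@9:R; in-air after throw: [b2@7:R b3@8:L b1@9:R]
Beat 7 (R): throw ball2 h=3 -> lands@10:L; in-air after throw: [b3@8:L b1@9:R b2@10:L]

Answer: ball3:lands@8:L ball1:lands@9:R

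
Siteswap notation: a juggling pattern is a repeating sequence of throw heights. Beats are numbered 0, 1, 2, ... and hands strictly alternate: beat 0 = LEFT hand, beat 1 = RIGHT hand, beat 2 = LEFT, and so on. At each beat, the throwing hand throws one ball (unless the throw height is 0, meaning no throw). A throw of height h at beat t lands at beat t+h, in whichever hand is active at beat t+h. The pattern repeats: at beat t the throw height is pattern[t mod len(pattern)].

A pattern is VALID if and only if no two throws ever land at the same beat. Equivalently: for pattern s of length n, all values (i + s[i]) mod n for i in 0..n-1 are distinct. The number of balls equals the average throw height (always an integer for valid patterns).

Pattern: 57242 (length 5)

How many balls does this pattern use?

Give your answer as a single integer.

Pattern = [5, 7, 2, 4, 2], length n = 5
  position 0: throw height = 5, running sum = 5
  position 1: throw height = 7, running sum = 12
  position 2: throw height = 2, running sum = 14
  position 3: throw height = 4, running sum = 18
  position 4: throw height = 2, running sum = 20
Total sum = 20; balls = sum / n = 20 / 5 = 4

Answer: 4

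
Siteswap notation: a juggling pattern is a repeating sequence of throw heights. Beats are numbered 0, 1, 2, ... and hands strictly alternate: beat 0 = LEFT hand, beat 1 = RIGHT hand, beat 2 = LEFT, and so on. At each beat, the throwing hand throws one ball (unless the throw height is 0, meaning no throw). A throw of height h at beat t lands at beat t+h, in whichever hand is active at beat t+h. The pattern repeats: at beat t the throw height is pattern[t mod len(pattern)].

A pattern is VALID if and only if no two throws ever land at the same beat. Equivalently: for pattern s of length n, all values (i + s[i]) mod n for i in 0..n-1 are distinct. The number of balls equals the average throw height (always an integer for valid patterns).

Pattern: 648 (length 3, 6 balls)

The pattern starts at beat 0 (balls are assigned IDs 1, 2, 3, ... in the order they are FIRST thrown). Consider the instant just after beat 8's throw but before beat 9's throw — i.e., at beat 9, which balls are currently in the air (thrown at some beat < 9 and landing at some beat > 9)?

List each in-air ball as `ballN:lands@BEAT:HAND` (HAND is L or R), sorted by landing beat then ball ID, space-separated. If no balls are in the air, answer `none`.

Answer: ball3:lands@10:L ball6:lands@11:R ball1:lands@12:L ball2:lands@13:R ball5:lands@16:L

Derivation:
Beat 0 (L): throw ball1 h=6 -> lands@6:L; in-air after throw: [b1@6:L]
Beat 1 (R): throw ball2 h=4 -> lands@5:R; in-air after throw: [b2@5:R b1@6:L]
Beat 2 (L): throw ball3 h=8 -> lands@10:L; in-air after throw: [b2@5:R b1@6:L b3@10:L]
Beat 3 (R): throw ball4 h=6 -> lands@9:R; in-air after throw: [b2@5:R b1@6:L b4@9:R b3@10:L]
Beat 4 (L): throw ball5 h=4 -> lands@8:L; in-air after throw: [b2@5:R b1@6:L b5@8:L b4@9:R b3@10:L]
Beat 5 (R): throw ball2 h=8 -> lands@13:R; in-air after throw: [b1@6:L b5@8:L b4@9:R b3@10:L b2@13:R]
Beat 6 (L): throw ball1 h=6 -> lands@12:L; in-air after throw: [b5@8:L b4@9:R b3@10:L b1@12:L b2@13:R]
Beat 7 (R): throw ball6 h=4 -> lands@11:R; in-air after throw: [b5@8:L b4@9:R b3@10:L b6@11:R b1@12:L b2@13:R]
Beat 8 (L): throw ball5 h=8 -> lands@16:L; in-air after throw: [b4@9:R b3@10:L b6@11:R b1@12:L b2@13:R b5@16:L]
Beat 9 (R): throw ball4 h=6 -> lands@15:R; in-air after throw: [b3@10:L b6@11:R b1@12:L b2@13:R b4@15:R b5@16:L]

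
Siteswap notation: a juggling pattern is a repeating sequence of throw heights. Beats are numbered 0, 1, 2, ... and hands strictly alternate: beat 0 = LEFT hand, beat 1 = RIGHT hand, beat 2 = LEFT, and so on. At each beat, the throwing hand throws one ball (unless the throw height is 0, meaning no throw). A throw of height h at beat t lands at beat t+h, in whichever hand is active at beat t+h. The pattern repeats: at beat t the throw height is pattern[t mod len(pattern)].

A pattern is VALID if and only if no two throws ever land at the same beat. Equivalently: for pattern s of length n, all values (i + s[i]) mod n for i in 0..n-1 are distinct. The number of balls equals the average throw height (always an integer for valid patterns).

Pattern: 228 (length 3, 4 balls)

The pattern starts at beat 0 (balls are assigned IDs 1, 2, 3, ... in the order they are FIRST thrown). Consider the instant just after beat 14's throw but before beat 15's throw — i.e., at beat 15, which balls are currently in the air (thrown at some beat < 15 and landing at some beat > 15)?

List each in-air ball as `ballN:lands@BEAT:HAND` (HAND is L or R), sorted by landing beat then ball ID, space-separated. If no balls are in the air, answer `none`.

Answer: ball3:lands@16:L ball4:lands@19:R ball1:lands@22:L

Derivation:
Beat 0 (L): throw ball1 h=2 -> lands@2:L; in-air after throw: [b1@2:L]
Beat 1 (R): throw ball2 h=2 -> lands@3:R; in-air after throw: [b1@2:L b2@3:R]
Beat 2 (L): throw ball1 h=8 -> lands@10:L; in-air after throw: [b2@3:R b1@10:L]
Beat 3 (R): throw ball2 h=2 -> lands@5:R; in-air after throw: [b2@5:R b1@10:L]
Beat 4 (L): throw ball3 h=2 -> lands@6:L; in-air after throw: [b2@5:R b3@6:L b1@10:L]
Beat 5 (R): throw ball2 h=8 -> lands@13:R; in-air after throw: [b3@6:L b1@10:L b2@13:R]
Beat 6 (L): throw ball3 h=2 -> lands@8:L; in-air after throw: [b3@8:L b1@10:L b2@13:R]
Beat 7 (R): throw ball4 h=2 -> lands@9:R; in-air after throw: [b3@8:L b4@9:R b1@10:L b2@13:R]
Beat 8 (L): throw ball3 h=8 -> lands@16:L; in-air after throw: [b4@9:R b1@10:L b2@13:R b3@16:L]
Beat 9 (R): throw ball4 h=2 -> lands@11:R; in-air after throw: [b1@10:L b4@11:R b2@13:R b3@16:L]
Beat 10 (L): throw ball1 h=2 -> lands@12:L; in-air after throw: [b4@11:R b1@12:L b2@13:R b3@16:L]
Beat 11 (R): throw ball4 h=8 -> lands@19:R; in-air after throw: [b1@12:L b2@13:R b3@16:L b4@19:R]
Beat 12 (L): throw ball1 h=2 -> lands@14:L; in-air after throw: [b2@13:R b1@14:L b3@16:L b4@19:R]
Beat 13 (R): throw ball2 h=2 -> lands@15:R; in-air after throw: [b1@14:L b2@15:R b3@16:L b4@19:R]
Beat 14 (L): throw ball1 h=8 -> lands@22:L; in-air after throw: [b2@15:R b3@16:L b4@19:R b1@22:L]
Beat 15 (R): throw ball2 h=2 -> lands@17:R; in-air after throw: [b3@16:L b2@17:R b4@19:R b1@22:L]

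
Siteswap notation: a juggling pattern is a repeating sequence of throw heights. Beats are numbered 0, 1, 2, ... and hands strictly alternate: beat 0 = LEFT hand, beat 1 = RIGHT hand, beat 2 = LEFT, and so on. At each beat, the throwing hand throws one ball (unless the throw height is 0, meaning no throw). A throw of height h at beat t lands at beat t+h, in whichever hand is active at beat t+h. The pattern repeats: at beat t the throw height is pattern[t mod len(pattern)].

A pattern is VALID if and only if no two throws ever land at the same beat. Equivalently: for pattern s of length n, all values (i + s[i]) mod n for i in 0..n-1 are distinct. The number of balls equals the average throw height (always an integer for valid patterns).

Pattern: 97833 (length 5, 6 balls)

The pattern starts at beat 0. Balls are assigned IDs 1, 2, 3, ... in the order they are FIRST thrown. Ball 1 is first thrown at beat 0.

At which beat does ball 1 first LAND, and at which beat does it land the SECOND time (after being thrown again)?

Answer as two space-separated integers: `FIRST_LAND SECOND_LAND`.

Answer: 9 12

Derivation:
Beat 0 (L): throw ball1 h=9 -> lands@9:R; in-air after throw: [b1@9:R]
Beat 1 (R): throw ball2 h=7 -> lands@8:L; in-air after throw: [b2@8:L b1@9:R]
Beat 2 (L): throw ball3 h=8 -> lands@10:L; in-air after throw: [b2@8:L b1@9:R b3@10:L]
Beat 3 (R): throw ball4 h=3 -> lands@6:L; in-air after throw: [b4@6:L b2@8:L b1@9:R b3@10:L]
Beat 4 (L): throw ball5 h=3 -> lands@7:R; in-air after throw: [b4@6:L b5@7:R b2@8:L b1@9:R b3@10:L]
Beat 5 (R): throw ball6 h=9 -> lands@14:L; in-air after throw: [b4@6:L b5@7:R b2@8:L b1@9:R b3@10:L b6@14:L]
Beat 6 (L): throw ball4 h=7 -> lands@13:R; in-air after throw: [b5@7:R b2@8:L b1@9:R b3@10:L b4@13:R b6@14:L]
Beat 7 (R): throw ball5 h=8 -> lands@15:R; in-air after throw: [b2@8:L b1@9:R b3@10:L b4@13:R b6@14:L b5@15:R]
Beat 8 (L): throw ball2 h=3 -> lands@11:R; in-air after throw: [b1@9:R b3@10:L b2@11:R b4@13:R b6@14:L b5@15:R]
Beat 9 (R): throw ball1 h=3 -> lands@12:L; in-air after throw: [b3@10:L b2@11:R b1@12:L b4@13:R b6@14:L b5@15:R]
Beat 10 (L): throw ball3 h=9 -> lands@19:R; in-air after throw: [b2@11:R b1@12:L b4@13:R b6@14:L b5@15:R b3@19:R]
Beat 11 (R): throw ball2 h=7 -> lands@18:L; in-air after throw: [b1@12:L b4@13:R b6@14:L b5@15:R b2@18:L b3@19:R]
Beat 12 (L): throw ball1 h=8 -> lands@20:L; in-air after throw: [b4@13:R b6@14:L b5@15:R b2@18:L b3@19:R b1@20:L]
Ball 1: thrown@0 h=9 -> first land @9; rethrown@9 h=3 -> second land @12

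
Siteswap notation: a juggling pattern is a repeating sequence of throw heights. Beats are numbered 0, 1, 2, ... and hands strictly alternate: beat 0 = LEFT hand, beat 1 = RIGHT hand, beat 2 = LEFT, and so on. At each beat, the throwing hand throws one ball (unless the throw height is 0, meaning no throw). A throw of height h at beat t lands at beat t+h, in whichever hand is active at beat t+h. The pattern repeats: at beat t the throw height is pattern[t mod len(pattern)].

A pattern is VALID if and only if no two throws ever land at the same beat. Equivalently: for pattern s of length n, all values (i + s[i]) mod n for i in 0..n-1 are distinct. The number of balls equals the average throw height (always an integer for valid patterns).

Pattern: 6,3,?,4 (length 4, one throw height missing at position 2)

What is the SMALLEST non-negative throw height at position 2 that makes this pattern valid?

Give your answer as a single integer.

i=0: (0 + 6) mod 4 = 2
i=1: (1 + 3) mod 4 = 0
i=2: s[i]=? (unknown)
i=3: (3 + 4) mod 4 = 3
Known residues: [0, 2, 3]; need a permutation of 0..3, so missing residue r = 1
Need (2 + s) mod 4 = 1; smallest s = (1 - 2) mod 4 = 3

Answer: 3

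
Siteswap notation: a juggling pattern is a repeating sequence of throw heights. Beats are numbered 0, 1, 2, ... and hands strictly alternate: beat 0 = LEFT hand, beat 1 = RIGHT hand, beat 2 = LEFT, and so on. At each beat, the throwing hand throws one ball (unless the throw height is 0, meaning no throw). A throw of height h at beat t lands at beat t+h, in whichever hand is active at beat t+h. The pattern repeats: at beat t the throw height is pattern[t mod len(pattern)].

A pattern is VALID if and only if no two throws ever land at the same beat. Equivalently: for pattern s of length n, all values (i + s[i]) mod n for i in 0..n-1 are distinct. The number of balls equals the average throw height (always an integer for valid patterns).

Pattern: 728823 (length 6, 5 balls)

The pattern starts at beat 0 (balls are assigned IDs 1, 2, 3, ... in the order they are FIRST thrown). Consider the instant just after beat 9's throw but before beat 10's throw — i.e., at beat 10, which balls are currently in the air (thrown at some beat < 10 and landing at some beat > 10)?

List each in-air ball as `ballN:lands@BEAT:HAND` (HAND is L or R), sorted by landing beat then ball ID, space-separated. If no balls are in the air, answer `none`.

Answer: ball2:lands@11:R ball4:lands@13:R ball5:lands@16:L ball1:lands@17:R

Derivation:
Beat 0 (L): throw ball1 h=7 -> lands@7:R; in-air after throw: [b1@7:R]
Beat 1 (R): throw ball2 h=2 -> lands@3:R; in-air after throw: [b2@3:R b1@7:R]
Beat 2 (L): throw ball3 h=8 -> lands@10:L; in-air after throw: [b2@3:R b1@7:R b3@10:L]
Beat 3 (R): throw ball2 h=8 -> lands@11:R; in-air after throw: [b1@7:R b3@10:L b2@11:R]
Beat 4 (L): throw ball4 h=2 -> lands@6:L; in-air after throw: [b4@6:L b1@7:R b3@10:L b2@11:R]
Beat 5 (R): throw ball5 h=3 -> lands@8:L; in-air after throw: [b4@6:L b1@7:R b5@8:L b3@10:L b2@11:R]
Beat 6 (L): throw ball4 h=7 -> lands@13:R; in-air after throw: [b1@7:R b5@8:L b3@10:L b2@11:R b4@13:R]
Beat 7 (R): throw ball1 h=2 -> lands@9:R; in-air after throw: [b5@8:L b1@9:R b3@10:L b2@11:R b4@13:R]
Beat 8 (L): throw ball5 h=8 -> lands@16:L; in-air after throw: [b1@9:R b3@10:L b2@11:R b4@13:R b5@16:L]
Beat 9 (R): throw ball1 h=8 -> lands@17:R; in-air after throw: [b3@10:L b2@11:R b4@13:R b5@16:L b1@17:R]
Beat 10 (L): throw ball3 h=2 -> lands@12:L; in-air after throw: [b2@11:R b3@12:L b4@13:R b5@16:L b1@17:R]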